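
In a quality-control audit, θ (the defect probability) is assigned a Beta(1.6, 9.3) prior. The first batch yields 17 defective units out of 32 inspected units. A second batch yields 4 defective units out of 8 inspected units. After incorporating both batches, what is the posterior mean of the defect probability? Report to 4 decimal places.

The Beta prior is conjugate to a Binomial/Bernoulli likelihood; the update adds successes to α and failures to β.
After batch 1: Beta(1.6+17, 9.3+15) = Beta(18.6, 24.3).
After batch 2: Beta(18.6+4, 24.3+4) = Beta(22.6, 28.3).
Posterior mean = α/(α+β) = 22.6/50.9 = 0.4440.

0.4440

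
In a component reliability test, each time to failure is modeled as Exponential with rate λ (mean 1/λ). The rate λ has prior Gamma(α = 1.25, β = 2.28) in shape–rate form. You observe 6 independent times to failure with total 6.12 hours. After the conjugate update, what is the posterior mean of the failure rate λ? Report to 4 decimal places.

With a Gamma(shape α, rate β) prior on the exponential rate λ, the posterior after n observations with total T = Σxᵢ is Gamma(α+n, β+T).
Posterior: Gamma(1.25+6, 2.28+6.12) = Gamma(7.25, 8.40).
Posterior mean of λ = α/β = 7.25/8.40 = 0.8631.

0.8631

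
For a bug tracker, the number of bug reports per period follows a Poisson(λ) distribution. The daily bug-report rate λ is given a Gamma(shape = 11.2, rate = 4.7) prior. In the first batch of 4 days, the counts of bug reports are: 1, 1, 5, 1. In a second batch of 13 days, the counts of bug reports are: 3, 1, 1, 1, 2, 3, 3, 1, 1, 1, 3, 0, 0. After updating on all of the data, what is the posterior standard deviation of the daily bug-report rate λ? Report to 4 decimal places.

With a Gamma(shape α, rate β) prior, the Poisson likelihood is conjugate: the posterior is Gamma(α + ΣXᵢ, β + n).
Batch 1: sum of counts S = 8 over n = 4 days.
After batch 1: Gamma(α+S, β+n) = Gamma(11.2+8, 4.7+4) = Gamma(19.2, 8.7).
Batch 2: sum of counts S = 20 over n = 13 days.
After batch 2: Gamma(α+S, β+n) = Gamma(19.2+20, 8.7+13) = Gamma(39.2, 21.7).
SD = √α/β = √39.2/21.7 = 0.2885.

0.2885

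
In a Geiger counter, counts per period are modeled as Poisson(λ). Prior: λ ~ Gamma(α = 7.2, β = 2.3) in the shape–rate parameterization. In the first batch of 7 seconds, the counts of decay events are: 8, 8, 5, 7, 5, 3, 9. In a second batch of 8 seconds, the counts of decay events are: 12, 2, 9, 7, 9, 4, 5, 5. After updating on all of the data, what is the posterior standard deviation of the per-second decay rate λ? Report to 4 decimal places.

0.5929

With a Gamma(shape α, rate β) prior, the Poisson likelihood is conjugate: the posterior is Gamma(α + ΣXᵢ, β + n).
Batch 1: sum of counts S = 45 over n = 7 seconds.
After batch 1: Gamma(α+S, β+n) = Gamma(7.2+45, 2.3+7) = Gamma(52.2, 9.3).
Batch 2: sum of counts S = 53 over n = 8 seconds.
After batch 2: Gamma(α+S, β+n) = Gamma(52.2+53, 9.3+8) = Gamma(105.2, 17.3).
SD = √α/β = √105.2/17.3 = 0.5929.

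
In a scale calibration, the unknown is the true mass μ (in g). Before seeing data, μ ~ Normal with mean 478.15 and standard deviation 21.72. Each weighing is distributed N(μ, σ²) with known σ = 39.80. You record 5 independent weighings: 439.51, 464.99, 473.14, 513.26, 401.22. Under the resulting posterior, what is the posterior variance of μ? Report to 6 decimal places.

189.529804

For Normal data with known variance σ², a Normal(μ₀, σ₀²) prior on μ is conjugate. Posterior precision = 1/σ₀² + n/σ²; posterior mean is the precision-weighted average of μ₀ and x̄.
σ₀² = 21.72² = 471.7584, σ² = 39.80² = 1584.04; σ² + n·σ₀² = 1584.04 + 5·471.7584 = 3942.832.
Posterior precision = 1/σ₀² + n/σ² = 1/471.7584 + 5/1584.04 = (σ² + n·σ₀²)/(σ₀²σ²) = 3942.832/(471.7584·1584.04); posterior variance σₙ² = σ₀²σ²/(σ² + n·σ₀²) = 471.7584·1584.04/3942.832 = 189.529804.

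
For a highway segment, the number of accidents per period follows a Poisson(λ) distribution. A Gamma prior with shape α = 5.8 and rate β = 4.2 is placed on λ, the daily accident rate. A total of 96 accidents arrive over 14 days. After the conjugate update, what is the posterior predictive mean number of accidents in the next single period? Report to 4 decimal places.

With a Gamma(shape α, rate β) prior, the Poisson likelihood is conjugate: the posterior is Gamma(α + ΣXᵢ, β + n).
Posterior: Gamma(α+S, β+n) = Gamma(5.8+96, 4.2+14) = Gamma(101.8, 18.2).
The predictive distribution for one future period is NegBinom with mean α/β = 5.5934.

5.5934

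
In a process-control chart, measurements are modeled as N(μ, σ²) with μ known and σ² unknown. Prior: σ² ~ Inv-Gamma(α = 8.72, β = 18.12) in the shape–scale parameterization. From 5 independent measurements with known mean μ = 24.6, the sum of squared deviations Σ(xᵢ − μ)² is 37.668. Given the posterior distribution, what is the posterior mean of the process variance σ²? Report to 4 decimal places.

With known mean μ and an Inverse-Gamma(α, β) prior on σ², the Normal likelihood is conjugate: posterior is Inv-Gamma(α + n/2, β + Σ(xᵢ−μ)²/2).
Posterior: Inv-Gamma(8.72 + 5/2, 18.12 + 37.668/2) = Inv-Gamma(11.22, 36.9540).
E[σ²|data] = β/(α−1) = 36.9540/10.22 = 3.6159.

3.6159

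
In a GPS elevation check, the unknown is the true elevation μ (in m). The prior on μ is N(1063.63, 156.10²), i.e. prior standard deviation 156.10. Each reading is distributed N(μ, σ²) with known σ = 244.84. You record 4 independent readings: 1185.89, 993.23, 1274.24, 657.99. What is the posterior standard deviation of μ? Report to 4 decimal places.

96.3300

For Normal data with known variance σ², a Normal(μ₀, σ₀²) prior on μ is conjugate. Posterior precision = 1/σ₀² + n/σ²; posterior mean is the precision-weighted average of μ₀ and x̄.
σ₀² = 156.10² = 24367.21, σ² = 244.84² = 59946.6256; σ² + n·σ₀² = 59946.6256 + 4·24367.21 = 157415.4656.
Posterior precision = 1/σ₀² + n/σ² = 1/24367.21 + 4/59946.6256 = (σ² + n·σ₀²)/(σ₀²σ²) = 157415.4656/(24367.21·59946.6256); posterior variance σₙ² = σ₀²σ²/(σ² + n·σ₀²) = 24367.21·59946.6256/157415.4656 = 9279.469519.
Posterior SD = √σₙ² = √(24367.21·59946.6256/157415.4656) = 96.3300.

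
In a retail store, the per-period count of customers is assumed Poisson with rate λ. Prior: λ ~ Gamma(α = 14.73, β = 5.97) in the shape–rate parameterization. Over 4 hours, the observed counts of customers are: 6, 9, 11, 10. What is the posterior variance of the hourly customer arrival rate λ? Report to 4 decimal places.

With a Gamma(shape α, rate β) prior, the Poisson likelihood is conjugate: the posterior is Gamma(α + ΣXᵢ, β + n).
Sum of counts S = 36 over n = 4 hours.
Posterior: Gamma(α+S, β+n) = Gamma(14.73+36, 5.97+4) = Gamma(50.73, 9.97).
Var = α/β² = 50.73/9.97² = 0.5104.

0.5104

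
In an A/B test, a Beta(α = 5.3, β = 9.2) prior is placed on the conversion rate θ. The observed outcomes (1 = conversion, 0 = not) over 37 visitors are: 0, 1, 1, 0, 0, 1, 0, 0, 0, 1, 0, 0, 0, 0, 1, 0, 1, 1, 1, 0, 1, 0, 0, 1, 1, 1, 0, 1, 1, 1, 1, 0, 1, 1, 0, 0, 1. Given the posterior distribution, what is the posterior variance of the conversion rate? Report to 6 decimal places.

The Beta prior is conjugate to a Binomial/Bernoulli likelihood; the update adds successes to α and failures to β.
Posterior: Beta(α+k, β+n−k) = Beta(5.3+19, 9.2+18) = Beta(24.3, 27.2).
Var = αβ/((α+β)²(α+β+1)) = 24.3·27.2/(51.5²·52.5) = 0.004747.

0.004747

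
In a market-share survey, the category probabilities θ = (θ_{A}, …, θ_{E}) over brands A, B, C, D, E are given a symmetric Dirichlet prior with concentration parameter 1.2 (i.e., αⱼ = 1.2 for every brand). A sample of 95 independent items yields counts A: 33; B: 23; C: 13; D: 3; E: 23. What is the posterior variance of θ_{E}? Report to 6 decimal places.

The Dirichlet prior is conjugate to the Multinomial likelihood: each posterior αⱼ = prior αⱼ + observed count nⱼ.
Posterior concentration: (34.2, 24.2, 14.2, 4.2, 24.2), total = 101.0.
Var[θ_j] = α_j(Σα−α_j)/((Σα)²(Σα+1)) = 24.2·76.8/(101.0²·102.0) = 0.001786.

0.001786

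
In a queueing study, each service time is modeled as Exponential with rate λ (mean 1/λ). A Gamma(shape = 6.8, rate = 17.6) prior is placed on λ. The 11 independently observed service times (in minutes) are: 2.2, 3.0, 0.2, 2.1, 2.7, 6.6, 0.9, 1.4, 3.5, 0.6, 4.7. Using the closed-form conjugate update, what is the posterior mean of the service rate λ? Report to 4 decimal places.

With a Gamma(shape α, rate β) prior on the exponential rate λ, the posterior after n observations with total T = Σxᵢ is Gamma(α+n, β+T).
Sum of observations T = 27.9 minutes; n = 11.
Posterior: Gamma(6.8+11, 17.6+27.9) = Gamma(17.8, 45.5).
Posterior mean of λ = α/β = 17.8/45.5 = 0.3912.

0.3912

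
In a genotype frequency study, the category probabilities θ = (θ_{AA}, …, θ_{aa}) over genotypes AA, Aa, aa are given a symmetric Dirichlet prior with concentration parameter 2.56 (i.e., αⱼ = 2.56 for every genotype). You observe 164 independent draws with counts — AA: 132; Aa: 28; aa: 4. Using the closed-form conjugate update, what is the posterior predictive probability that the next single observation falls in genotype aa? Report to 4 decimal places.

0.0382

The Dirichlet prior is conjugate to the Multinomial likelihood: each posterior αⱼ = prior αⱼ + observed count nⱼ.
Posterior concentration: (134.56, 30.56, 6.56), total = 171.68.
P(next = aa | data) = α_{aa}/Σα = 0.0382.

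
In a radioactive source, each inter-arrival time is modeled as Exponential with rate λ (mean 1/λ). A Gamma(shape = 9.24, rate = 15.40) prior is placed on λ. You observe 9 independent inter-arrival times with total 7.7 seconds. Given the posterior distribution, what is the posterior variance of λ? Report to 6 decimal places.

0.034182

With a Gamma(shape α, rate β) prior on the exponential rate λ, the posterior after n observations with total T = Σxᵢ is Gamma(α+n, β+T).
Posterior: Gamma(9.24+9, 15.40+7.7) = Gamma(18.24, 23.10).
Var = α/β² = 0.034182.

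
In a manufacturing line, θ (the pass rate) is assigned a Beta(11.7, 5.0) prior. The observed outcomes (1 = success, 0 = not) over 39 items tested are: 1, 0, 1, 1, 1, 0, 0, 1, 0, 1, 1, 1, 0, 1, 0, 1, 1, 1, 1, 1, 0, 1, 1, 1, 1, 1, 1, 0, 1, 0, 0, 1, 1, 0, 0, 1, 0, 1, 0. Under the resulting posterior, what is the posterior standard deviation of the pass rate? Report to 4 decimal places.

The Beta prior is conjugate to a Binomial/Bernoulli likelihood; the update adds successes to α and failures to β.
Posterior: Beta(α+k, β+n−k) = Beta(11.7+25, 5.0+14) = Beta(36.7, 19.0).
Var = αβ/((α+β)²(α+β+1)) = 36.7·19.0/(55.7²·56.7) = 0.00396393; SD = √0.00396393 = 0.0630.

0.0630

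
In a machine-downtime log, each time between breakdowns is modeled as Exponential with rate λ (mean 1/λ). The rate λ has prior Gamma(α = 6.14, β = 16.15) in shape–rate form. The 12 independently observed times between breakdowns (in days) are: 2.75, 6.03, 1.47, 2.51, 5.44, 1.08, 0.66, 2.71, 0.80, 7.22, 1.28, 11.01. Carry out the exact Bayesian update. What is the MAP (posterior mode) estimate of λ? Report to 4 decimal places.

0.2900

With a Gamma(shape α, rate β) prior on the exponential rate λ, the posterior after n observations with total T = Σxᵢ is Gamma(α+n, β+T).
Sum of observations T = 42.96 days; n = 12.
Posterior: Gamma(6.14+12, 16.15+42.96) = Gamma(18.14, 59.11).
Mode = (α−1)/β = 0.2900.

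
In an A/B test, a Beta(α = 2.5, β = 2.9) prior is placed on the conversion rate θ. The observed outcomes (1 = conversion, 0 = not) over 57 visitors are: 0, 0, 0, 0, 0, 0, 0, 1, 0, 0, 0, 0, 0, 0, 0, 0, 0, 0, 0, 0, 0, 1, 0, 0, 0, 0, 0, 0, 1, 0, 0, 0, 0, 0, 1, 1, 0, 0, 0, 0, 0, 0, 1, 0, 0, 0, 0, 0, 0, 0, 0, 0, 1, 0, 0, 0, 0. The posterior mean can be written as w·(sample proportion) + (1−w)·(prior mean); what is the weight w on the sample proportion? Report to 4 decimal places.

The Beta prior is conjugate to a Binomial/Bernoulli likelihood; the update adds successes to α and failures to β.
Posterior mean = (α₀+k)/(α₀+β₀+n) = [n/(α₀+β₀+n)]·(k/n) + [(α₀+β₀)/(α₀+β₀+n)]·α₀/(α₀+β₀), so only n and the prior enter the weight.
The weight on the data is w = n/(α₀+β₀+n) = 57/(2.5+2.9+57) = 57/62.4 = 0.9135.

0.9135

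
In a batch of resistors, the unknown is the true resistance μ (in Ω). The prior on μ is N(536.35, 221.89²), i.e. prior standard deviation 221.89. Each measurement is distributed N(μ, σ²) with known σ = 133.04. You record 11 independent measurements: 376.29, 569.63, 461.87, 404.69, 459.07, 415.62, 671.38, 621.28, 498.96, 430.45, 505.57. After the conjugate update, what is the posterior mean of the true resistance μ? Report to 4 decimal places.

For Normal data with known variance σ², a Normal(μ₀, σ₀²) prior on μ is conjugate. Posterior precision = 1/σ₀² + n/σ²; posterior mean is the precision-weighted average of μ₀ and x̄.
Σxᵢ = 376.29 + 569.63 + 461.87 + 404.69 + 459.07 + 415.62 + 671.38 + 621.28 + 498.96 + 430.45 + 505.57 = 5414.81, so n·x̄ = 5414.81.
σ₀² = 221.89² = 49235.1721, σ² = 133.04² = 17699.6416; σ² + n·σ₀² = 17699.6416 + 11·49235.1721 = 559286.5347.
Posterior mean = (μ₀/σ₀² + n·x̄/σ²)/(1/σ₀² + n/σ²) = (σ²·μ₀ + σ₀²·n·x̄)/(σ² + n·σ₀²) = (17699.6416·536.35 + 49235.1721·5414.81)/559286.5347 = 276092305.010961/559286.5347 = 493.6509.

493.6509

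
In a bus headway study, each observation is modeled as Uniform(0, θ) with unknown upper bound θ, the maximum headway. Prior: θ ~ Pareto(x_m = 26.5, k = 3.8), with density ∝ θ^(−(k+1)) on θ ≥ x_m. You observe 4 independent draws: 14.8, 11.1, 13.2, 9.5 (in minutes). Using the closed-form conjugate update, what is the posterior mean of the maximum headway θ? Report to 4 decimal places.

A Pareto(scale x_m, shape k) prior on the upper bound θ of Uniform(0, θ) is conjugate: posterior is Pareto(max(x_m, max xᵢ), k + n).
Sample maximum = 14.8; prior scale x_m = 26.5 → posterior scale = max = 26.5.
Posterior shape = 3.8 + 4 = 7.8.
E[θ|data] = k·x_m/(k−1) = 7.8·26.5/6.8 = 30.3971.

30.3971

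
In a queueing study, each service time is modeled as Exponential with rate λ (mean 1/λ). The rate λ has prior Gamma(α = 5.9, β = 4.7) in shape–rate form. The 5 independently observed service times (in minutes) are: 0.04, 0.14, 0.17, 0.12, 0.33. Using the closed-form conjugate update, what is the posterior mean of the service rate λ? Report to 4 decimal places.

1.9818

With a Gamma(shape α, rate β) prior on the exponential rate λ, the posterior after n observations with total T = Σxᵢ is Gamma(α+n, β+T).
Sum of observations T = 0.80 minutes; n = 5.
Posterior: Gamma(5.9+5, 4.7+0.80) = Gamma(10.9, 5.50).
Posterior mean of λ = α/β = 10.9/5.50 = 1.9818.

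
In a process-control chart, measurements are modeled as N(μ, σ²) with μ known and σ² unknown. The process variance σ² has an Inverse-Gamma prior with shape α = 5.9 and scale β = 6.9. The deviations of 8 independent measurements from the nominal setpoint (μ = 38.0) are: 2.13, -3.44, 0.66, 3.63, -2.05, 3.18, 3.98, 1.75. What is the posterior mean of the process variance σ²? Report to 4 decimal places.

With known mean μ and an Inverse-Gamma(α, β) prior on σ², the Normal likelihood is conjugate: posterior is Inv-Gamma(α + n/2, β + Σ(xᵢ−μ)²/2).
Σ(xᵢ−μ)² = (2.13)² + (-3.44)² + (0.66)² + (3.63)² + (-2.05)² + (3.18)² + (3.98)² + (1.75)² = 63.2008.
Posterior: Inv-Gamma(5.9 + 8/2, 6.9 + 63.2008/2) = Inv-Gamma(9.90, 38.50040).
E[σ²|data] = β/(α−1) = 38.50040/8.90 = 4.3259.

4.3259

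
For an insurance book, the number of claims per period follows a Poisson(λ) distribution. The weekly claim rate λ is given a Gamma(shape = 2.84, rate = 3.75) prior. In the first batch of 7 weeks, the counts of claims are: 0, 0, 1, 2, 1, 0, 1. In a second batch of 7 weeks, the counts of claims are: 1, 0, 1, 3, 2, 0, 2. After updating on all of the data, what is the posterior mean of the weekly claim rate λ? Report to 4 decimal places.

With a Gamma(shape α, rate β) prior, the Poisson likelihood is conjugate: the posterior is Gamma(α + ΣXᵢ, β + n).
Batch 1: sum of counts S = 5 over n = 7 weeks.
After batch 1: Gamma(α+S, β+n) = Gamma(2.84+5, 3.75+7) = Gamma(7.84, 10.75).
Batch 2: sum of counts S = 9 over n = 7 weeks.
After batch 2: Gamma(α+S, β+n) = Gamma(7.84+9, 10.75+7) = Gamma(16.84, 17.75).
Posterior mean = α/β = 16.84/17.75 = 0.9487.

0.9487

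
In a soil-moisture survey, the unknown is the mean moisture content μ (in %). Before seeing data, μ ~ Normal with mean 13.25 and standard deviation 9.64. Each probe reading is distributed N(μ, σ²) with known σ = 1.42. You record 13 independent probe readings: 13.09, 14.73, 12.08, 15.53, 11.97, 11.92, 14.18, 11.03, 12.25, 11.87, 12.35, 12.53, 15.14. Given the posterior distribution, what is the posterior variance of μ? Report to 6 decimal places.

For Normal data with known variance σ², a Normal(μ₀, σ₀²) prior on μ is conjugate. Posterior precision = 1/σ₀² + n/σ²; posterior mean is the precision-weighted average of μ₀ and x̄.
σ₀² = 9.64² = 92.9296, σ² = 1.42² = 2.0164; σ² + n·σ₀² = 2.0164 + 13·92.9296 = 1210.1012.
Posterior precision = 1/σ₀² + n/σ² = 1/92.9296 + 13/2.0164 = (σ² + n·σ₀²)/(σ₀²σ²) = 1210.1012/(92.9296·2.0164); posterior variance σₙ² = σ₀²σ²/(σ² + n·σ₀²) = 92.9296·2.0164/1210.1012 = 0.154849.

0.154849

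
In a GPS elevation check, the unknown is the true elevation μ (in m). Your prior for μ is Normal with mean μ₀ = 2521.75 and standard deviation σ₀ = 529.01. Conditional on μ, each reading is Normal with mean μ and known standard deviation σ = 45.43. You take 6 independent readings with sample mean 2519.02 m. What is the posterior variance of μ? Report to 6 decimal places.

For Normal data with known variance σ², a Normal(μ₀, σ₀²) prior on μ is conjugate. Posterior precision = 1/σ₀² + n/σ²; posterior mean is the precision-weighted average of μ₀ and x̄.
σ₀² = 529.01² = 279851.5801, σ² = 45.43² = 2063.8849; σ² + n·σ₀² = 2063.8849 + 6·279851.5801 = 1681173.3655.
Posterior precision = 1/σ₀² + n/σ² = 1/279851.5801 + 6/2063.8849 = (σ² + n·σ₀²)/(σ₀²σ²) = 1681173.3655/(279851.5801·2063.8849); posterior variance σₙ² = σ₀²σ²/(σ² + n·σ₀²) = 279851.5801·2063.8849/1681173.3655 = 343.558530.

343.558530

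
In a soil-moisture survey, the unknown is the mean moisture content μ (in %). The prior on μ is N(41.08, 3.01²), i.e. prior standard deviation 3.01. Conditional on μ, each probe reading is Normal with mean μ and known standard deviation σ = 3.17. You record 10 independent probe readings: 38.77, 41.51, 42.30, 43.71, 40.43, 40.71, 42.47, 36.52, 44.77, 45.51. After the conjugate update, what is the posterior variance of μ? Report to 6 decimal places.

0.904562

For Normal data with known variance σ², a Normal(μ₀, σ₀²) prior on μ is conjugate. Posterior precision = 1/σ₀² + n/σ²; posterior mean is the precision-weighted average of μ₀ and x̄.
σ₀² = 3.01² = 9.0601, σ² = 3.17² = 10.0489; σ² + n·σ₀² = 10.0489 + 10·9.0601 = 100.6499.
Posterior precision = 1/σ₀² + n/σ² = 1/9.0601 + 10/10.0489 = (σ² + n·σ₀²)/(σ₀²σ²) = 100.6499/(9.0601·10.0489); posterior variance σₙ² = σ₀²σ²/(σ² + n·σ₀²) = 9.0601·10.0489/100.6499 = 0.904562.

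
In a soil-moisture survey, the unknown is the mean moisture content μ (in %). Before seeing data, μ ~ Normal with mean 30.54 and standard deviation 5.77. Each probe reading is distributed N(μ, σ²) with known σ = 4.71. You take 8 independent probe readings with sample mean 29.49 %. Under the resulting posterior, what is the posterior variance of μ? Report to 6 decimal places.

For Normal data with known variance σ², a Normal(μ₀, σ₀²) prior on μ is conjugate. Posterior precision = 1/σ₀² + n/σ²; posterior mean is the precision-weighted average of μ₀ and x̄.
σ₀² = 5.77² = 33.2929, σ² = 4.71² = 22.1841; σ² + n·σ₀² = 22.1841 + 8·33.2929 = 288.5273.
Posterior precision = 1/σ₀² + n/σ² = 1/33.2929 + 8/22.1841 = (σ² + n·σ₀²)/(σ₀²σ²) = 288.5273/(33.2929·22.1841); posterior variance σₙ² = σ₀²σ²/(σ² + n·σ₀²) = 33.2929·22.1841/288.5273 = 2.559803.

2.559803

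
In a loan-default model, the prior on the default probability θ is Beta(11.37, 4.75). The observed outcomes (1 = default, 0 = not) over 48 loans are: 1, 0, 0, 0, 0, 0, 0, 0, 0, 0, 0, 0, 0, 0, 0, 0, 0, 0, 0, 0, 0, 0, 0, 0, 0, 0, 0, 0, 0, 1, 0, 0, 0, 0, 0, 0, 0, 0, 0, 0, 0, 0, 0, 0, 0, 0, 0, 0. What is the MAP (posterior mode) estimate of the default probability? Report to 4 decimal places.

0.1991

The Beta prior is conjugate to a Binomial/Bernoulli likelihood; the update adds successes to α and failures to β.
Posterior: Beta(α+k, β+n−k) = Beta(11.37+2, 4.75+46) = Beta(13.37, 50.75).
Mode of Beta(a,b) for a,b>1 is (a−1)/(a+b−2) = 12.37/62.12 = 0.1991.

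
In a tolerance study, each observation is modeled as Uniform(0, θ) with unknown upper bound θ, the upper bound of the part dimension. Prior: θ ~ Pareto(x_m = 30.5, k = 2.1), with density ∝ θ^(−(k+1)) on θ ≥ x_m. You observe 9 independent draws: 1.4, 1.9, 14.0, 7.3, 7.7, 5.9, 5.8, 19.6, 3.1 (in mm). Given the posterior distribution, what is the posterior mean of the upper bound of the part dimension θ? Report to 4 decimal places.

A Pareto(scale x_m, shape k) prior on the upper bound θ of Uniform(0, θ) is conjugate: posterior is Pareto(max(x_m, max xᵢ), k + n).
Sample maximum = 19.6; prior scale x_m = 30.5 → posterior scale = max = 30.5.
Posterior shape = 2.1 + 9 = 11.1.
E[θ|data] = k·x_m/(k−1) = 11.1·30.5/10.1 = 33.5198.

33.5198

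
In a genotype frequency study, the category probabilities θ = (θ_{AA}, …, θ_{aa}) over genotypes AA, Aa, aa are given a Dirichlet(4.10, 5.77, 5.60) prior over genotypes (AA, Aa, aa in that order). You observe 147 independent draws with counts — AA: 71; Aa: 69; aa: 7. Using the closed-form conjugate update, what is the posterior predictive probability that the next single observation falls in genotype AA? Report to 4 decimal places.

0.4622

The Dirichlet prior is conjugate to the Multinomial likelihood: each posterior αⱼ = prior αⱼ + observed count nⱼ.
Posterior concentration: (75.10, 74.77, 12.60), total = 162.47.
P(next = AA | data) = α_{AA}/Σα = 0.4622.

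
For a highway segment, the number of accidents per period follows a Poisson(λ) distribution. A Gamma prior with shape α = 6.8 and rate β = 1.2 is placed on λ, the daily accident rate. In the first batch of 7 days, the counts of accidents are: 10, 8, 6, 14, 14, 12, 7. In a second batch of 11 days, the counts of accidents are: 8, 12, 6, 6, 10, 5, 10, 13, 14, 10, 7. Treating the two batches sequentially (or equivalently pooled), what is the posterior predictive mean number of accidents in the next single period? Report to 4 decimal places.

With a Gamma(shape α, rate β) prior, the Poisson likelihood is conjugate: the posterior is Gamma(α + ΣXᵢ, β + n).
Batch 1: sum of counts S = 71 over n = 7 days.
After batch 1: Gamma(α+S, β+n) = Gamma(6.8+71, 1.2+7) = Gamma(77.8, 8.2).
Batch 2: sum of counts S = 101 over n = 11 days.
After batch 2: Gamma(α+S, β+n) = Gamma(77.8+101, 8.2+11) = Gamma(178.8, 19.2).
The predictive distribution for one future period is NegBinom with mean α/β = 9.3125.

9.3125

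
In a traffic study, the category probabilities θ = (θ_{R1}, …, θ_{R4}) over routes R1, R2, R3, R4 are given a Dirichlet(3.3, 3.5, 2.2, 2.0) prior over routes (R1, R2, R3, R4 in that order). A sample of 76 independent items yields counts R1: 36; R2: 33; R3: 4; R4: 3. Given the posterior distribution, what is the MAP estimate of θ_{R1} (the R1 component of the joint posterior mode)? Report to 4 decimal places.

The Dirichlet prior is conjugate to the Multinomial likelihood: each posterior αⱼ = prior αⱼ + observed count nⱼ.
Posterior concentration: (39.3, 36.5, 6.2, 5.0), total = 87.0.
Joint mode component: (α_{R1}−1)/(Σα−K) = 38.3/83.0 = 0.4614.

0.4614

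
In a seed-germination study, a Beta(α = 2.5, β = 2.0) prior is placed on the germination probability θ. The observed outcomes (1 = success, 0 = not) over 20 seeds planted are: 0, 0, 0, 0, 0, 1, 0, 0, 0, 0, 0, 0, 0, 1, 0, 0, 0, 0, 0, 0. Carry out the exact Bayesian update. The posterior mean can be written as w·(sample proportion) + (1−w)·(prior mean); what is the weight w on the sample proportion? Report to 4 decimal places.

0.8163

The Beta prior is conjugate to a Binomial/Bernoulli likelihood; the update adds successes to α and failures to β.
Posterior mean = (α₀+k)/(α₀+β₀+n) = [n/(α₀+β₀+n)]·(k/n) + [(α₀+β₀)/(α₀+β₀+n)]·α₀/(α₀+β₀), so only n and the prior enter the weight.
The weight on the data is w = n/(α₀+β₀+n) = 20/(2.5+2.0+20) = 20/24.5 = 0.8163.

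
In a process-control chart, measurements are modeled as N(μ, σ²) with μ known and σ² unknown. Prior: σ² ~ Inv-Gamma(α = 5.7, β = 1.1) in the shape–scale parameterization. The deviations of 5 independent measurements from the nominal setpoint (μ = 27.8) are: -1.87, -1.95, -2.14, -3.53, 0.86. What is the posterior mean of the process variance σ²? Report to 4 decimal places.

With known mean μ and an Inverse-Gamma(α, β) prior on σ², the Normal likelihood is conjugate: posterior is Inv-Gamma(α + n/2, β + Σ(xᵢ−μ)²/2).
Σ(xᵢ−μ)² = (-1.87)² + (-1.95)² + (-2.14)² + (-3.53)² + (0.86)² = 25.0795.
Posterior: Inv-Gamma(5.7 + 5/2, 1.1 + 25.0795/2) = Inv-Gamma(8.20, 13.63975).
E[σ²|data] = β/(α−1) = 13.63975/7.20 = 1.8944.

1.8944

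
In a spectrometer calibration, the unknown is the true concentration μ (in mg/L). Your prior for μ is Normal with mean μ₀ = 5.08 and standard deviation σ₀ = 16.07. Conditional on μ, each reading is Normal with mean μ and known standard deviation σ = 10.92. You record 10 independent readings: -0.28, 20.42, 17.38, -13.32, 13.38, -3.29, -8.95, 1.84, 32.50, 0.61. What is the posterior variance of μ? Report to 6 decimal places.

For Normal data with known variance σ², a Normal(μ₀, σ₀²) prior on μ is conjugate. Posterior precision = 1/σ₀² + n/σ²; posterior mean is the precision-weighted average of μ₀ and x̄.
σ₀² = 16.07² = 258.2449, σ² = 10.92² = 119.2464; σ² + n·σ₀² = 119.2464 + 10·258.2449 = 2701.6954.
Posterior precision = 1/σ₀² + n/σ² = 1/258.2449 + 10/119.2464 = (σ² + n·σ₀²)/(σ₀²σ²) = 2701.6954/(258.2449·119.2464); posterior variance σₙ² = σ₀²σ²/(σ² + n·σ₀²) = 258.2449·119.2464/2701.6954 = 11.398315.

11.398315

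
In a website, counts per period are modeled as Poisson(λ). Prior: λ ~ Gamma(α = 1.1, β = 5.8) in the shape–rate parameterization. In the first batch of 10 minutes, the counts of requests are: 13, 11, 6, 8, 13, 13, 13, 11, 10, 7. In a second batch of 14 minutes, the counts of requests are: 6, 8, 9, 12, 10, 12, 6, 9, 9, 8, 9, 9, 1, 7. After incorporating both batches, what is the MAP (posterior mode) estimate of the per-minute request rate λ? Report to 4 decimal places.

7.3859

With a Gamma(shape α, rate β) prior, the Poisson likelihood is conjugate: the posterior is Gamma(α + ΣXᵢ, β + n).
Batch 1: sum of counts S = 105 over n = 10 minutes.
After batch 1: Gamma(α+S, β+n) = Gamma(1.1+105, 5.8+10) = Gamma(106.1, 15.8).
Batch 2: sum of counts S = 115 over n = 14 minutes.
After batch 2: Gamma(α+S, β+n) = Gamma(106.1+115, 15.8+14) = Gamma(221.1, 29.8).
Mode of Gamma(α,β) for α≥1 is (α−1)/β = 220.1/29.8 = 7.3859.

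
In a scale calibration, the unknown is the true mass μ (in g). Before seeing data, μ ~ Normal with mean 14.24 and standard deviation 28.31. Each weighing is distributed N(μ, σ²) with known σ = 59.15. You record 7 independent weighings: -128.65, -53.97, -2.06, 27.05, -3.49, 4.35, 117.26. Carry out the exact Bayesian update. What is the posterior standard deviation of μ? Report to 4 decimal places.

For Normal data with known variance σ², a Normal(μ₀, σ₀²) prior on μ is conjugate. Posterior precision = 1/σ₀² + n/σ²; posterior mean is the precision-weighted average of μ₀ and x̄.
σ₀² = 28.31² = 801.4561, σ² = 59.15² = 3498.7225; σ² + n·σ₀² = 3498.7225 + 7·801.4561 = 9108.9152.
Posterior precision = 1/σ₀² + n/σ² = 1/801.4561 + 7/3498.7225 = (σ² + n·σ₀²)/(σ₀²σ²) = 9108.9152/(801.4561·3498.7225); posterior variance σₙ² = σ₀²σ²/(σ² + n·σ₀²) = 801.4561·3498.7225/9108.9152 = 307.838247.
Posterior SD = √σₙ² = √(801.4561·3498.7225/9108.9152) = 17.5453.

17.5453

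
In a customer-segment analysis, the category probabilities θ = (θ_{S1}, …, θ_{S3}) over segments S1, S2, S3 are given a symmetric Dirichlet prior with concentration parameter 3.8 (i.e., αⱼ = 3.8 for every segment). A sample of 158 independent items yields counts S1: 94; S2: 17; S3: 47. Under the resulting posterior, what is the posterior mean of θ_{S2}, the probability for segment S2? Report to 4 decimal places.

The Dirichlet prior is conjugate to the Multinomial likelihood: each posterior αⱼ = prior αⱼ + observed count nⱼ.
Posterior concentration: (97.8, 20.8, 50.8), total = 169.4.
E[θ_{S2}|data] = α_{S2}/Σα = 20.8/169.4 = 0.1228.

0.1228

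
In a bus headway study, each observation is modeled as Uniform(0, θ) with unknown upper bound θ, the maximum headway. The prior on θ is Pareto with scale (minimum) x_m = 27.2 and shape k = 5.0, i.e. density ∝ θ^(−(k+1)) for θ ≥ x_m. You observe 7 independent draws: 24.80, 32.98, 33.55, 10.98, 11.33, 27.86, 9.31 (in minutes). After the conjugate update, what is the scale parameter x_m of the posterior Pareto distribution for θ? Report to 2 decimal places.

33.55

A Pareto(scale x_m, shape k) prior on the upper bound θ of Uniform(0, θ) is conjugate: posterior is Pareto(max(x_m, max xᵢ), k + n).
Sample maximum = 33.55; prior scale x_m = 27.2 → posterior scale = max = 33.55.
Posterior shape = 5.0 + 7 = 12.0.
Posterior scale x_m = 33.55.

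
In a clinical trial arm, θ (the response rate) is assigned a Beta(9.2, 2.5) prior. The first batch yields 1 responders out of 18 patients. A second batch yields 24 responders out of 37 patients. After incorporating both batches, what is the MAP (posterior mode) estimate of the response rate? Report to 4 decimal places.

0.5131

The Beta prior is conjugate to a Binomial/Bernoulli likelihood; the update adds successes to α and failures to β.
After batch 1: Beta(9.2+1, 2.5+17) = Beta(10.2, 19.5).
After batch 2: Beta(10.2+24, 19.5+13) = Beta(34.2, 32.5).
Mode of Beta(a,b) for a,b>1 is (a−1)/(a+b−2) = 33.2/64.7 = 0.5131.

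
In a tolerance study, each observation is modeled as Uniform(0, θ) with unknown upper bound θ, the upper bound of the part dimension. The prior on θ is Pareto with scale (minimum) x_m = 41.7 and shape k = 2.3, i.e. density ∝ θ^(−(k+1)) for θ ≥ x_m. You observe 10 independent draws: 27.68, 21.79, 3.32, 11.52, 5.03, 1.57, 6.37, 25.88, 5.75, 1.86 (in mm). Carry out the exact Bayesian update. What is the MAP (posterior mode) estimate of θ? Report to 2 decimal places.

A Pareto(scale x_m, shape k) prior on the upper bound θ of Uniform(0, θ) is conjugate: posterior is Pareto(max(x_m, max xᵢ), k + n).
Sample maximum = 27.68; prior scale x_m = 41.7 → posterior scale = max = 41.70.
Posterior shape = 2.3 + 10 = 12.3.
The Pareto density is decreasing on [x_m, ∞), so the mode is x_m = 41.70.

41.70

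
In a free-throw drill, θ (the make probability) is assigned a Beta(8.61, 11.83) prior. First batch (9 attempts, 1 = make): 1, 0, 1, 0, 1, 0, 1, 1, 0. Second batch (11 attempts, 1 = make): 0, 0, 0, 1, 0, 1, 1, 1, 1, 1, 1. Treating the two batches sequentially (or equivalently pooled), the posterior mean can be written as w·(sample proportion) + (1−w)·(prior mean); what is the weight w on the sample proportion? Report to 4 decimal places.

The Beta prior is conjugate to a Binomial/Bernoulli likelihood; the update adds successes to α and failures to β.
Total number of attempts: n = 9 + 11 = 20.
Posterior mean = (α₀+k)/(α₀+β₀+n) = [n/(α₀+β₀+n)]·(k/n) + [(α₀+β₀)/(α₀+β₀+n)]·α₀/(α₀+β₀), so only n and the prior enter the weight.
The weight on the data is w = n/(α₀+β₀+n) = 20/(8.61+11.83+20) = 20/40.44 = 0.4946.

0.4946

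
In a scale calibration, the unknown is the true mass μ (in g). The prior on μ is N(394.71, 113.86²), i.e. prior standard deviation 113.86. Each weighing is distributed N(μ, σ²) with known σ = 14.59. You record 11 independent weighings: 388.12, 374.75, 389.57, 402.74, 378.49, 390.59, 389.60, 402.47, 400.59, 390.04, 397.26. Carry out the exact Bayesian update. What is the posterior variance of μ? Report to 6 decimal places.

19.322802

For Normal data with known variance σ², a Normal(μ₀, σ₀²) prior on μ is conjugate. Posterior precision = 1/σ₀² + n/σ²; posterior mean is the precision-weighted average of μ₀ and x̄.
σ₀² = 113.86² = 12964.0996, σ² = 14.59² = 212.8681; σ² + n·σ₀² = 212.8681 + 11·12964.0996 = 142817.9637.
Posterior precision = 1/σ₀² + n/σ² = 1/12964.0996 + 11/212.8681 = (σ² + n·σ₀²)/(σ₀²σ²) = 142817.9637/(12964.0996·212.8681); posterior variance σₙ² = σ₀²σ²/(σ² + n·σ₀²) = 12964.0996·212.8681/142817.9637 = 19.322802.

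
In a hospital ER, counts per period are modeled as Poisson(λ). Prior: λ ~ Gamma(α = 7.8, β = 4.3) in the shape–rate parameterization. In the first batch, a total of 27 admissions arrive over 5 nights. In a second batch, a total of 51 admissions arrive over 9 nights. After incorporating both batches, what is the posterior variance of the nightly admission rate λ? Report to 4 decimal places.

0.2562

With a Gamma(shape α, rate β) prior, the Poisson likelihood is conjugate: the posterior is Gamma(α + ΣXᵢ, β + n).
After batch 1: Gamma(α+S, β+n) = Gamma(7.8+27, 4.3+5) = Gamma(34.8, 9.3).
After batch 2: Gamma(α+S, β+n) = Gamma(34.8+51, 9.3+9) = Gamma(85.8, 18.3).
Var = α/β² = 85.8/18.3² = 0.2562.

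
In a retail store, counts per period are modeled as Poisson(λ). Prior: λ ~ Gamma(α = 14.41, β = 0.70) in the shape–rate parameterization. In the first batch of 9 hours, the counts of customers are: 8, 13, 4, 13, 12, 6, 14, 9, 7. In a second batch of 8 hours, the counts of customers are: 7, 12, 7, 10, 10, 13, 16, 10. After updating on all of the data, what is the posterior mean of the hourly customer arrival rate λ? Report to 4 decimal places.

10.4751

With a Gamma(shape α, rate β) prior, the Poisson likelihood is conjugate: the posterior is Gamma(α + ΣXᵢ, β + n).
Batch 1: sum of counts S = 86 over n = 9 hours.
After batch 1: Gamma(α+S, β+n) = Gamma(14.41+86, 0.70+9) = Gamma(100.41, 9.70).
Batch 2: sum of counts S = 85 over n = 8 hours.
After batch 2: Gamma(α+S, β+n) = Gamma(100.41+85, 9.70+8) = Gamma(185.41, 17.70).
Posterior mean = α/β = 185.41/17.70 = 10.4751.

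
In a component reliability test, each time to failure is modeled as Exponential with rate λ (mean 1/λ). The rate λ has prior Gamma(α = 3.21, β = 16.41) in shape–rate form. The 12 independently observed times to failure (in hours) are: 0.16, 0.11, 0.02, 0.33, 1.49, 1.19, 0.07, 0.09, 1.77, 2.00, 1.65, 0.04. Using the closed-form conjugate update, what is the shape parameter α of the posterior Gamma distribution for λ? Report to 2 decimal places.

With a Gamma(shape α, rate β) prior on the exponential rate λ, the posterior after n observations with total T = Σxᵢ is Gamma(α+n, β+T).
Sum of observations T = 8.92 hours; n = 12.
Posterior: Gamma(3.21+12, 16.41+8.92) = Gamma(15.21, 25.33).
Posterior α = 15.21.

15.21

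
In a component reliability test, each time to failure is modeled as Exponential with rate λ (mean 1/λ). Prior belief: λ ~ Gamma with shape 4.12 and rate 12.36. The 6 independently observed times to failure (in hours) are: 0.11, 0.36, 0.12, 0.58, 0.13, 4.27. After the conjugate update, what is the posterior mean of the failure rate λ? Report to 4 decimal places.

With a Gamma(shape α, rate β) prior on the exponential rate λ, the posterior after n observations with total T = Σxᵢ is Gamma(α+n, β+T).
Sum of observations T = 5.57 hours; n = 6.
Posterior: Gamma(4.12+6, 12.36+5.57) = Gamma(10.12, 17.93).
Posterior mean of λ = α/β = 10.12/17.93 = 0.5644.

0.5644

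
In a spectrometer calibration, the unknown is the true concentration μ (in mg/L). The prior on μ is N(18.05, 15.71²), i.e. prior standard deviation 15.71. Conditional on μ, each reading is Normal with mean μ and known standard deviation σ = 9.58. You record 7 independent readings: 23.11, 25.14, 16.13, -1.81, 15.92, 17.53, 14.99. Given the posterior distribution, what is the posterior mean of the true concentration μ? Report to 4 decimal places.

For Normal data with known variance σ², a Normal(μ₀, σ₀²) prior on μ is conjugate. Posterior precision = 1/σ₀² + n/σ²; posterior mean is the precision-weighted average of μ₀ and x̄.
Σxᵢ = 23.11 + 25.14 + 16.13 + (-1.81) + 15.92 + 17.53 + 14.99 = 111.01, so n·x̄ = 111.01.
σ₀² = 15.71² = 246.8041, σ² = 9.58² = 91.7764; σ² + n·σ₀² = 91.7764 + 7·246.8041 = 1819.4051.
Posterior mean = (μ₀/σ₀² + n·x̄/σ²)/(1/σ₀² + n/σ²) = (σ²·μ₀ + σ₀²·n·x̄)/(σ² + n·σ₀²) = (91.7764·18.05 + 246.8041·111.01)/1819.4051 = 29054.287161/1819.4051 = 15.9691.

15.9691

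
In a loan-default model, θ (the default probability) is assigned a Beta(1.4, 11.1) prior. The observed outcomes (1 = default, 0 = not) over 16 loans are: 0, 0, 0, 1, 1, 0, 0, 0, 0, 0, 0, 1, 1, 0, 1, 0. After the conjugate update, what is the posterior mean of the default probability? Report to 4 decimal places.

0.2246

The Beta prior is conjugate to a Binomial/Bernoulli likelihood; the update adds successes to α and failures to β.
Posterior: Beta(α+k, β+n−k) = Beta(1.4+5, 11.1+11) = Beta(6.4, 22.1).
Posterior mean = α/(α+β) = 6.4/28.5 = 0.2246.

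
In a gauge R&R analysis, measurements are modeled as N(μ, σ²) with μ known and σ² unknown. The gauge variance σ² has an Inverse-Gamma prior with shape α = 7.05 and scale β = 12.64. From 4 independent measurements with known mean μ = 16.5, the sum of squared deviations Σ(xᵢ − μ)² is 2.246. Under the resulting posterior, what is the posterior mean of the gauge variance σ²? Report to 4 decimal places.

1.7097

With known mean μ and an Inverse-Gamma(α, β) prior on σ², the Normal likelihood is conjugate: posterior is Inv-Gamma(α + n/2, β + Σ(xᵢ−μ)²/2).
Posterior: Inv-Gamma(7.05 + 4/2, 12.64 + 2.246/2) = Inv-Gamma(9.05, 13.7630).
E[σ²|data] = β/(α−1) = 13.7630/8.05 = 1.7097.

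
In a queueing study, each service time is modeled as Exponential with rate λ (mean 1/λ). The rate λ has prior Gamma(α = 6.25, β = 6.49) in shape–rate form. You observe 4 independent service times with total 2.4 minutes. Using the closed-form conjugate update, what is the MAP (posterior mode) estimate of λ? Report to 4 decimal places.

With a Gamma(shape α, rate β) prior on the exponential rate λ, the posterior after n observations with total T = Σxᵢ is Gamma(α+n, β+T).
Posterior: Gamma(6.25+4, 6.49+2.4) = Gamma(10.25, 8.89).
Mode = (α−1)/β = 1.0405.

1.0405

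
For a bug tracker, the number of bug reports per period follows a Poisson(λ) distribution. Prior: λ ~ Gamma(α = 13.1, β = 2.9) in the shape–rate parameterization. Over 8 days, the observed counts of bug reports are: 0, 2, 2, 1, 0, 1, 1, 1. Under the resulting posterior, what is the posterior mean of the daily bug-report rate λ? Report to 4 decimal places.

1.9358

With a Gamma(shape α, rate β) prior, the Poisson likelihood is conjugate: the posterior is Gamma(α + ΣXᵢ, β + n).
Sum of counts S = 8 over n = 8 days.
Posterior: Gamma(α+S, β+n) = Gamma(13.1+8, 2.9+8) = Gamma(21.1, 10.9).
Posterior mean = α/β = 21.1/10.9 = 1.9358.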